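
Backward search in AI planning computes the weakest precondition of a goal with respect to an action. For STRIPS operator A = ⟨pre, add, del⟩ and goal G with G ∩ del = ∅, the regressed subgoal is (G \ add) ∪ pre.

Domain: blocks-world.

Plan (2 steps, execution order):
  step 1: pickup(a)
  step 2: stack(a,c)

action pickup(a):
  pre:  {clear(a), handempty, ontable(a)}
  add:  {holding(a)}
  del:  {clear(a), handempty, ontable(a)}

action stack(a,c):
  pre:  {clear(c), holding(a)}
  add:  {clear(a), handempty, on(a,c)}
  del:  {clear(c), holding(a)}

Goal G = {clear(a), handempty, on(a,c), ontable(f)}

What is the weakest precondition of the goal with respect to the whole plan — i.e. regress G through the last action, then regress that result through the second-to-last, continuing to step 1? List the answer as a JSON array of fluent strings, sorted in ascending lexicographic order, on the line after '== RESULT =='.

Regress step by step:
  through step 2 (stack(a,c)): drop {clear(a), handempty, on(a,c)}, keep {ontable(f)}, require {clear(c), holding(a)}
    → {clear(c), holding(a), ontable(f)}
  through step 1 (pickup(a)): drop {holding(a)}, keep {clear(c), ontable(f)}, require {clear(a), handempty, ontable(a)}
    → {clear(a), clear(c), handempty, ontable(a), ontable(f)}

== RESULT ==
["clear(a)", "clear(c)", "handempty", "ontable(a)", "ontable(f)"]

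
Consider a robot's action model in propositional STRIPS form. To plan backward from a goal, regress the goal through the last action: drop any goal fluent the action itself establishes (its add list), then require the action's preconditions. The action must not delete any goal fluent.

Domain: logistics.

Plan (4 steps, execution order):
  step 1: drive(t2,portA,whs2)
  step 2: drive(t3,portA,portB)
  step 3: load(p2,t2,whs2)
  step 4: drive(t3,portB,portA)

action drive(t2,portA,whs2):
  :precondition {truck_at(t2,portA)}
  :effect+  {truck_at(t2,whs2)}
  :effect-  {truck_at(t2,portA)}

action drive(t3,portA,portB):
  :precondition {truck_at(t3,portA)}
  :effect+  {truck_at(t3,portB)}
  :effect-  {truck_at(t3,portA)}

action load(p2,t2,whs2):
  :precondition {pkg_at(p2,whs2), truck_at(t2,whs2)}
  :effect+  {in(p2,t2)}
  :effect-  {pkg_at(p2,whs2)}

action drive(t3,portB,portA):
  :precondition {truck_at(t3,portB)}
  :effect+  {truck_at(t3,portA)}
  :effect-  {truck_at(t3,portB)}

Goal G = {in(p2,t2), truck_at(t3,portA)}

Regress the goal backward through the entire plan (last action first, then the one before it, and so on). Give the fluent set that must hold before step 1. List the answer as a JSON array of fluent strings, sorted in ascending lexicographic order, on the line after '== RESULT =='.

Work backward from the goal:
  through step 4 (drive(t3,portB,portA)): drop {truck_at(t3,portA)}, keep {in(p2,t2)}, require {truck_at(t3,portB)}
    → {in(p2,t2), truck_at(t3,portB)}
  through step 3 (load(p2,t2,whs2)): drop {in(p2,t2)}, keep {truck_at(t3,portB)}, require {pkg_at(p2,whs2), truck_at(t2,whs2)}
    → {pkg_at(p2,whs2), truck_at(t2,whs2), truck_at(t3,portB)}
  through step 2 (drive(t3,portA,portB)): drop {truck_at(t3,portB)}, keep {pkg_at(p2,whs2), truck_at(t2,whs2)}, require {truck_at(t3,portA)}
    → {pkg_at(p2,whs2), truck_at(t2,whs2), truck_at(t3,portA)}
  through step 1 (drive(t2,portA,whs2)): drop {truck_at(t2,whs2)}, keep {pkg_at(p2,whs2), truck_at(t3,portA)}, require {truck_at(t2,portA)}
    → {pkg_at(p2,whs2), truck_at(t2,portA), truck_at(t3,portA)}

== RESULT ==
["pkg_at(p2,whs2)", "truck_at(t2,portA)", "truck_at(t3,portA)"]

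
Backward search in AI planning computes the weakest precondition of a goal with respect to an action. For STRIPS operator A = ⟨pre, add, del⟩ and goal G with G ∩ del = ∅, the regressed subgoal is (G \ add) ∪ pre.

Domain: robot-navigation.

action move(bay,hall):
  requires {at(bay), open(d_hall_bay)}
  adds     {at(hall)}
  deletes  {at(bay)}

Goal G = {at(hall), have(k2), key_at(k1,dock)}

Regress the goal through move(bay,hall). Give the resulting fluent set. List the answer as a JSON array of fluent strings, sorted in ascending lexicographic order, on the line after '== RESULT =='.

Compute (G \ add) ∪ pre:
  G ∩ del = {}  (empty — regression defined)
  G \ add = {at(hall), have(k2), key_at(k1,dock)} \ {at(hall)} = {have(k2), key_at(k1,dock)}
  ∪ pre   = {have(k2), key_at(k1,dock)} ∪ {at(bay), open(d_hall_bay)}
          = {at(bay), have(k2), key_at(k1,dock), open(d_hall_bay)}

== RESULT ==
["at(bay)", "have(k2)", "key_at(k1,dock)", "open(d_hall_bay)"]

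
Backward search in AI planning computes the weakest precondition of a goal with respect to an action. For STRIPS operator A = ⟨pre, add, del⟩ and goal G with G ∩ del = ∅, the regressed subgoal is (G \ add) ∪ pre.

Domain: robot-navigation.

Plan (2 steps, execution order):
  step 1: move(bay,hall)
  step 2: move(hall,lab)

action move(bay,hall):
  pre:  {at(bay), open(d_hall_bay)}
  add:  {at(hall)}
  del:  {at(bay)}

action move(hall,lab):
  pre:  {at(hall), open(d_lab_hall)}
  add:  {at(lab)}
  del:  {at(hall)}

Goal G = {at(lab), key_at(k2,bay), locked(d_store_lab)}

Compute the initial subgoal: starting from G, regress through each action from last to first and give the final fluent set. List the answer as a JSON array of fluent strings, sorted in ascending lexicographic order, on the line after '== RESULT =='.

Work backward from the goal:
  through step 2 (move(hall,lab)): drop {at(lab)}, keep {key_at(k2,bay), locked(d_store_lab)}, require {at(hall), open(d_lab_hall)}
    → {at(hall), key_at(k2,bay), locked(d_store_lab), open(d_lab_hall)}
  through step 1 (move(bay,hall)): drop {at(hall)}, keep {key_at(k2,bay), locked(d_store_lab), open(d_lab_hall)}, require {at(bay), open(d_hall_bay)}
    → {at(bay), key_at(k2,bay), locked(d_store_lab), open(d_hall_bay), open(d_lab_hall)}

== RESULT ==
["at(bay)", "key_at(k2,bay)", "locked(d_store_lab)", "open(d_hall_bay)", "open(d_lab_hall)"]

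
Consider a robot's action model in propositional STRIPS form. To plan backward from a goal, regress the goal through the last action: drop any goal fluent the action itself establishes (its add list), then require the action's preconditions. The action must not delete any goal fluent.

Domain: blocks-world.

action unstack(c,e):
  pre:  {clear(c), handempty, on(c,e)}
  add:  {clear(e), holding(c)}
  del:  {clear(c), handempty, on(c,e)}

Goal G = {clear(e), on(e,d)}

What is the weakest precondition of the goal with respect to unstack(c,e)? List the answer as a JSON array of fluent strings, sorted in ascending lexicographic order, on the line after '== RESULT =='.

Compute (G \ add) ∪ pre:
  G ∩ del = {}  (empty — regression defined)
  G \ add = {clear(e), on(e,d)} \ {clear(e), holding(c)} = {on(e,d)}
  ∪ pre   = {on(e,d)} ∪ {clear(c), handempty, on(c,e)}
          = {clear(c), handempty, on(c,e), on(e,d)}

== RESULT ==
["clear(c)", "handempty", "on(c,e)", "on(e,d)"]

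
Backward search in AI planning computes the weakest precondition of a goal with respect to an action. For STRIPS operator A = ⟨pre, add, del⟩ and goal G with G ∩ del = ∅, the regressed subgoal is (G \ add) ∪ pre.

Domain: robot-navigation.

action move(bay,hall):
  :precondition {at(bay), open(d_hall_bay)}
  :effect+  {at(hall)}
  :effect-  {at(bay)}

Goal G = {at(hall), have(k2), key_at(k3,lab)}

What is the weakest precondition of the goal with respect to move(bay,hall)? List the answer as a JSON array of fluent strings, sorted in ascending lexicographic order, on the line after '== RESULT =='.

Regress:
  G ∩ del = {}  (empty — regression defined)
  G \ add = {at(hall), have(k2), key_at(k3,lab)} \ {at(hall)} = {have(k2), key_at(k3,lab)}
  ∪ pre   = {have(k2), key_at(k3,lab)} ∪ {at(bay), open(d_hall_bay)}
          = {at(bay), have(k2), key_at(k3,lab), open(d_hall_bay)}

== RESULT ==
["at(bay)", "have(k2)", "key_at(k3,lab)", "open(d_hall_bay)"]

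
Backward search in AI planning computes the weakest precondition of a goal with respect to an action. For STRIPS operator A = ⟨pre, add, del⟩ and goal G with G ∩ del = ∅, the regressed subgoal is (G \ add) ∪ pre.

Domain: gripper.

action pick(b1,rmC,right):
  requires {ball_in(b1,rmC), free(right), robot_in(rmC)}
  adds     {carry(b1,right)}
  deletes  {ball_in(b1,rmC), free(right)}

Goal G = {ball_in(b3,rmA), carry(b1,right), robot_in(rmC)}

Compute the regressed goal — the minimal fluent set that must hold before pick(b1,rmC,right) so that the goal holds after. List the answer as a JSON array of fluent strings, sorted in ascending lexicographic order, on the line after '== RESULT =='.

Regress:
  G ∩ del = {}  (empty — regression defined)
  G \ add = {ball_in(b3,rmA), carry(b1,right), robot_in(rmC)} \ {carry(b1,right)} = {ball_in(b3,rmA), robot_in(rmC)}
  ∪ pre   = {ball_in(b3,rmA), robot_in(rmC)} ∪ {ball_in(b1,rmC), free(right), robot_in(rmC)}
          = {ball_in(b1,rmC), ball_in(b3,rmA), free(right), robot_in(rmC)}

== RESULT ==
["ball_in(b1,rmC)", "ball_in(b3,rmA)", "free(right)", "robot_in(rmC)"]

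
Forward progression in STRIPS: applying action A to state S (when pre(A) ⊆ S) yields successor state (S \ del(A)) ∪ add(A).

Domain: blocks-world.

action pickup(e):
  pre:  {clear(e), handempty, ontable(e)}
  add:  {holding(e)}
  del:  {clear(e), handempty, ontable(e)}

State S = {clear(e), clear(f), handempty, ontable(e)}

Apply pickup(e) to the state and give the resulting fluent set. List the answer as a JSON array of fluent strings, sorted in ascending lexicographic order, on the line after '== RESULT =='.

Progress:
  pre ⊆ S: {clear(e), handempty, ontable(e)} ⊆ S  — applicable
  S \ del = {clear(f)}
  ∪ add   = {clear(f), holding(e)}

== RESULT ==
["clear(f)", "holding(e)"]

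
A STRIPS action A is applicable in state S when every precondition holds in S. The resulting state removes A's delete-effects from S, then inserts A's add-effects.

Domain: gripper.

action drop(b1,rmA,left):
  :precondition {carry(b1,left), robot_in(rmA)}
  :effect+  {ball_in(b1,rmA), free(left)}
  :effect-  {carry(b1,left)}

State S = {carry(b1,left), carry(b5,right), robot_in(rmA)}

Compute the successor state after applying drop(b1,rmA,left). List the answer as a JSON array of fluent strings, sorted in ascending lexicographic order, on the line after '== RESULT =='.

Compute (S \ del) ∪ add:
  pre ⊆ S: {carry(b1,left), robot_in(rmA)} ⊆ S  — applicable
  S \ del = {carry(b5,right), robot_in(rmA)}
  ∪ add   = {ball_in(b1,rmA), carry(b5,right), free(left), robot_in(rmA)}

== RESULT ==
["ball_in(b1,rmA)", "carry(b5,right)", "free(left)", "robot_in(rmA)"]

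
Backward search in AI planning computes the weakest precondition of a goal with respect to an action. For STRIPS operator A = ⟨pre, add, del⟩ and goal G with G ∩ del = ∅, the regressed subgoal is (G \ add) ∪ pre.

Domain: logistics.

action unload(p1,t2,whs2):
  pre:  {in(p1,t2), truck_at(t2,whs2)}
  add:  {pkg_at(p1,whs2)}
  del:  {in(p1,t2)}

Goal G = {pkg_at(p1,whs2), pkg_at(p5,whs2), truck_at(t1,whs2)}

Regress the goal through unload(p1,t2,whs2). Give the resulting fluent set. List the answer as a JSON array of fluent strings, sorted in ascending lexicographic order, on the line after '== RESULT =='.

Compute (G \ add) ∪ pre:
  G ∩ del = {}  (empty — regression defined)
  G \ add = {pkg_at(p1,whs2), pkg_at(p5,whs2), truck_at(t1,whs2)} \ {pkg_at(p1,whs2)} = {pkg_at(p5,whs2), truck_at(t1,whs2)}
  ∪ pre   = {pkg_at(p5,whs2), truck_at(t1,whs2)} ∪ {in(p1,t2), truck_at(t2,whs2)}
          = {in(p1,t2), pkg_at(p5,whs2), truck_at(t1,whs2), truck_at(t2,whs2)}

== RESULT ==
["in(p1,t2)", "pkg_at(p5,whs2)", "truck_at(t1,whs2)", "truck_at(t2,whs2)"]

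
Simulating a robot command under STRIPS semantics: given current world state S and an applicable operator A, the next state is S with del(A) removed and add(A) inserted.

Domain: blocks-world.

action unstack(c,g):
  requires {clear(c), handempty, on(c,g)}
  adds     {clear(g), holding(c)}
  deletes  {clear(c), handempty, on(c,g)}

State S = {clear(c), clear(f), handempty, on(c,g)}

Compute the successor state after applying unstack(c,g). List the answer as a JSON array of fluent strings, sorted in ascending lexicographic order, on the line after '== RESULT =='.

Compute (S \ del) ∪ add:
  pre ⊆ S: {clear(c), handempty, on(c,g)} ⊆ S  — applicable
  S \ del = {clear(f)}
  ∪ add   = {clear(f), clear(g), holding(c)}

== RESULT ==
["clear(f)", "clear(g)", "holding(c)"]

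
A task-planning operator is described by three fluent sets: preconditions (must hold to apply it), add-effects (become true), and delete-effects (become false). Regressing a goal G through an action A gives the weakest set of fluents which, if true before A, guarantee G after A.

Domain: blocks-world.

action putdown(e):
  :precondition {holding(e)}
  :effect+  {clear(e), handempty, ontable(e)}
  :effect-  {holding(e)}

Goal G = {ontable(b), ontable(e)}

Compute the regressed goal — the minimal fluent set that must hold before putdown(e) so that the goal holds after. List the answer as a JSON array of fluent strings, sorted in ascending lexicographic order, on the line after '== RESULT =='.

Regress:
  G ∩ del = {}  (empty — regression defined)
  G \ add = {ontable(b), ontable(e)} \ {clear(e), handempty, ontable(e)} = {ontable(b)}
  ∪ pre   = {ontable(b)} ∪ {holding(e)}
          = {holding(e), ontable(b)}

== RESULT ==
["holding(e)", "ontable(b)"]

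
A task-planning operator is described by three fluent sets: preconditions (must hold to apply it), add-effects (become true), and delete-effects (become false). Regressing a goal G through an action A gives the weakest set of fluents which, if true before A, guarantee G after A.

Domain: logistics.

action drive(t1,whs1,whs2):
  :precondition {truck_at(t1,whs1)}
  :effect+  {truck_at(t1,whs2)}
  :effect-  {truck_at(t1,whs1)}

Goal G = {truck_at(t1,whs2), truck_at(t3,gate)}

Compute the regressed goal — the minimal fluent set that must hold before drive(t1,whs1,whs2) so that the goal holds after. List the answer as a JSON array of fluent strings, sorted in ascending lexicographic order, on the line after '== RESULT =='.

Compute (G \ add) ∪ pre:
  G ∩ del = {}  (empty — regression defined)
  G \ add = {truck_at(t1,whs2), truck_at(t3,gate)} \ {truck_at(t1,whs2)} = {truck_at(t3,gate)}
  ∪ pre   = {truck_at(t3,gate)} ∪ {truck_at(t1,whs1)}
          = {truck_at(t1,whs1), truck_at(t3,gate)}

== RESULT ==
["truck_at(t1,whs1)", "truck_at(t3,gate)"]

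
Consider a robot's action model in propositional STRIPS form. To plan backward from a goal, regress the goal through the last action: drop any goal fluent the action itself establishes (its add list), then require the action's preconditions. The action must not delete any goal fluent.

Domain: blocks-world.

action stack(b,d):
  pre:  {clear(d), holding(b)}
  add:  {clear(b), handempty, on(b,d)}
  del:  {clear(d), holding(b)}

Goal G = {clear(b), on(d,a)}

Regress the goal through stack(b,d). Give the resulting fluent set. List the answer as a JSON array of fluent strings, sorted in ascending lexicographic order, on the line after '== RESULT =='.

Compute (G \ add) ∪ pre:
  G ∩ del = {}  (empty — regression defined)
  G \ add = {clear(b), on(d,a)} \ {clear(b), handempty, on(b,d)} = {on(d,a)}
  ∪ pre   = {on(d,a)} ∪ {clear(d), holding(b)}
          = {clear(d), holding(b), on(d,a)}

== RESULT ==
["clear(d)", "holding(b)", "on(d,a)"]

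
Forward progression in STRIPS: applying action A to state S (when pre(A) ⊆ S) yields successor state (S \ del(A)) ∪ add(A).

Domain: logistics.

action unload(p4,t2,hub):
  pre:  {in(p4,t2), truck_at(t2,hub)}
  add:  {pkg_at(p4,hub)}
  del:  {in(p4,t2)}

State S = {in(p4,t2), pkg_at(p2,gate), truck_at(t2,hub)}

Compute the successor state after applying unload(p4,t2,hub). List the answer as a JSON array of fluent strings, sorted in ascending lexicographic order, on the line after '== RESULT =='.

Progress:
  pre ⊆ S: {in(p4,t2), truck_at(t2,hub)} ⊆ S  — applicable
  S \ del = {pkg_at(p2,gate), truck_at(t2,hub)}
  ∪ add   = {pkg_at(p2,gate), pkg_at(p4,hub), truck_at(t2,hub)}

== RESULT ==
["pkg_at(p2,gate)", "pkg_at(p4,hub)", "truck_at(t2,hub)"]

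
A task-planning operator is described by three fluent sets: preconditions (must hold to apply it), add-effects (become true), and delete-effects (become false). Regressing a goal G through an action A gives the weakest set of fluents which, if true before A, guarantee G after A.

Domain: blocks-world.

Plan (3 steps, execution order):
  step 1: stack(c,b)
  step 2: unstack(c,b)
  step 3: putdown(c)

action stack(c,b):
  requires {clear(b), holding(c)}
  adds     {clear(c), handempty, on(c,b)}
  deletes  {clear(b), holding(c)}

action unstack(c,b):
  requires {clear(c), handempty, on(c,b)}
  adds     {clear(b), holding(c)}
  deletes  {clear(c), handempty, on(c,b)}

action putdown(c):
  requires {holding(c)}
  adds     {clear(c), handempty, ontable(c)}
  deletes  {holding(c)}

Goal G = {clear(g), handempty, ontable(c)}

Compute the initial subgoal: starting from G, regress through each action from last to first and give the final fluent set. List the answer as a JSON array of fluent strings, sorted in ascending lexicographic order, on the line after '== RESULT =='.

Work backward from the goal:
  through step 3 (putdown(c)): drop {handempty, ontable(c)}, keep {clear(g)}, require {holding(c)}
    → {clear(g), holding(c)}
  through step 2 (unstack(c,b)): drop {holding(c)}, keep {clear(g)}, require {clear(c), handempty, on(c,b)}
    → {clear(c), clear(g), handempty, on(c,b)}
  through step 1 (stack(c,b)): drop {clear(c), handempty, on(c,b)}, keep {clear(g)}, require {clear(b), holding(c)}
    → {clear(b), clear(g), holding(c)}

== RESULT ==
["clear(b)", "clear(g)", "holding(c)"]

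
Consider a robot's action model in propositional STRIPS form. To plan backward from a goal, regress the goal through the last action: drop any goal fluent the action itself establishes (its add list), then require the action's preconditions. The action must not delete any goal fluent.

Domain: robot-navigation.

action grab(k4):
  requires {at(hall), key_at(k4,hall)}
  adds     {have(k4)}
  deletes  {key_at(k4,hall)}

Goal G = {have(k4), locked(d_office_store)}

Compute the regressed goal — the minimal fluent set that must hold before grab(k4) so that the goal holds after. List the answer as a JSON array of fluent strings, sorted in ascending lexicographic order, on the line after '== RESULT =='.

Regress:
  G ∩ del = {}  (empty — regression defined)
  G \ add = {have(k4), locked(d_office_store)} \ {have(k4)} = {locked(d_office_store)}
  ∪ pre   = {locked(d_office_store)} ∪ {at(hall), key_at(k4,hall)}
          = {at(hall), key_at(k4,hall), locked(d_office_store)}

== RESULT ==
["at(hall)", "key_at(k4,hall)", "locked(d_office_store)"]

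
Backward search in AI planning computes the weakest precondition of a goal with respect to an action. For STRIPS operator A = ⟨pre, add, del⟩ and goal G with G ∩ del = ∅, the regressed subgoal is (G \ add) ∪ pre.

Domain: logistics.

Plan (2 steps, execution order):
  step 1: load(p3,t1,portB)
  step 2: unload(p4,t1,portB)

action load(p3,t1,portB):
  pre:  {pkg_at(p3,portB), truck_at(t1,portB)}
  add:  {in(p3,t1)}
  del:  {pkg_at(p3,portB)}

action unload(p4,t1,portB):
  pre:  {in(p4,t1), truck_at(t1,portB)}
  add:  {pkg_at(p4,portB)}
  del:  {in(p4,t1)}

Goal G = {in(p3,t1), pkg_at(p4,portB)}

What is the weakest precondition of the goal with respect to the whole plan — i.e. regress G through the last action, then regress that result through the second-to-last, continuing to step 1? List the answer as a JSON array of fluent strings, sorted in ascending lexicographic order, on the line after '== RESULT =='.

Regress step by step:
  through step 2 (unload(p4,t1,portB)): drop {pkg_at(p4,portB)}, keep {in(p3,t1)}, require {in(p4,t1), truck_at(t1,portB)}
    → {in(p3,t1), in(p4,t1), truck_at(t1,portB)}
  through step 1 (load(p3,t1,portB)): drop {in(p3,t1)}, keep {in(p4,t1), truck_at(t1,portB)}, require {pkg_at(p3,portB), truck_at(t1,portB)}
    → {in(p4,t1), pkg_at(p3,portB), truck_at(t1,portB)}

== RESULT ==
["in(p4,t1)", "pkg_at(p3,portB)", "truck_at(t1,portB)"]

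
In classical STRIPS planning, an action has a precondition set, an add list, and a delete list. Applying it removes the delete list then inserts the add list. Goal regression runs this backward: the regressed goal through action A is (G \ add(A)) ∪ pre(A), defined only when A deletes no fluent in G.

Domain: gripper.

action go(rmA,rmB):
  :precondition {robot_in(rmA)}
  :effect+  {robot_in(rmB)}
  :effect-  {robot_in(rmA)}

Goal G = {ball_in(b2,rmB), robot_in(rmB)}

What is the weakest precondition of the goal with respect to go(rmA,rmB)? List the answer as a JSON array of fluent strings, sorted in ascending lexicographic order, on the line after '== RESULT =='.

Regress:
  G ∩ del = {}  (empty — regression defined)
  G \ add = {ball_in(b2,rmB), robot_in(rmB)} \ {robot_in(rmB)} = {ball_in(b2,rmB)}
  ∪ pre   = {ball_in(b2,rmB)} ∪ {robot_in(rmA)}
          = {ball_in(b2,rmB), robot_in(rmA)}

== RESULT ==
["ball_in(b2,rmB)", "robot_in(rmA)"]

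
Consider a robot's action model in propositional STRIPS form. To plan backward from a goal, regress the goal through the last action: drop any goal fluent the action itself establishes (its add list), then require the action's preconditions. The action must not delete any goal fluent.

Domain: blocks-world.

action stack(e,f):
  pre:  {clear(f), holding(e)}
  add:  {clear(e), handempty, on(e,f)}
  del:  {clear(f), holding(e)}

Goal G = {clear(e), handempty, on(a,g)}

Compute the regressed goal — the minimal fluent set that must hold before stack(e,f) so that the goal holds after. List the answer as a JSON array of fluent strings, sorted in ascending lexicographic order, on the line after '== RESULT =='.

Compute (G \ add) ∪ pre:
  G ∩ del = {}  (empty — regression defined)
  G \ add = {clear(e), handempty, on(a,g)} \ {clear(e), handempty, on(e,f)} = {on(a,g)}
  ∪ pre   = {on(a,g)} ∪ {clear(f), holding(e)}
          = {clear(f), holding(e), on(a,g)}

== RESULT ==
["clear(f)", "holding(e)", "on(a,g)"]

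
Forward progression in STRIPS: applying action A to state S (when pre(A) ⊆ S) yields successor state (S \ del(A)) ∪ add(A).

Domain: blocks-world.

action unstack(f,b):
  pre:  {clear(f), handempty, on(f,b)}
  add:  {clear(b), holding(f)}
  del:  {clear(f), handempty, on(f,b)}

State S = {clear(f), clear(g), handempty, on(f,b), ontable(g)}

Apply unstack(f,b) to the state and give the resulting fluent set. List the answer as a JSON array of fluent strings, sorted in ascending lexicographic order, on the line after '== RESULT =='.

Progress:
  pre ⊆ S: {clear(f), handempty, on(f,b)} ⊆ S  — applicable
  S \ del = {clear(g), ontable(g)}
  ∪ add   = {clear(b), clear(g), holding(f), ontable(g)}

== RESULT ==
["clear(b)", "clear(g)", "holding(f)", "ontable(g)"]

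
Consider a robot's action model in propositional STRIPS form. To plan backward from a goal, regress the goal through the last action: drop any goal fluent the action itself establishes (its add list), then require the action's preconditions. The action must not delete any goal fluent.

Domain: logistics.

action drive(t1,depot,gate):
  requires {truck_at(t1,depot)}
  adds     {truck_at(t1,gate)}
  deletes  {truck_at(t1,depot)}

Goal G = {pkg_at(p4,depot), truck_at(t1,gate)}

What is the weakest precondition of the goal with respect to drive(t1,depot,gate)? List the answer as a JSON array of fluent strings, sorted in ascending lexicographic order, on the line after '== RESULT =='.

Regress:
  G ∩ del = {}  (empty — regression defined)
  G \ add = {pkg_at(p4,depot), truck_at(t1,gate)} \ {truck_at(t1,gate)} = {pkg_at(p4,depot)}
  ∪ pre   = {pkg_at(p4,depot)} ∪ {truck_at(t1,depot)}
          = {pkg_at(p4,depot), truck_at(t1,depot)}

== RESULT ==
["pkg_at(p4,depot)", "truck_at(t1,depot)"]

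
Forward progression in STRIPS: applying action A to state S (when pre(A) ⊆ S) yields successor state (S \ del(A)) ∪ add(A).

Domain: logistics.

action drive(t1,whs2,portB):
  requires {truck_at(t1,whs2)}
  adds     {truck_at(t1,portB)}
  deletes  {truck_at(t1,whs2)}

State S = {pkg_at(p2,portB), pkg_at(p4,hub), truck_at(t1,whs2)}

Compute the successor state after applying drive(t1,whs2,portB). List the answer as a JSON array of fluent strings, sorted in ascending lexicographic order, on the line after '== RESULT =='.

Progress:
  pre ⊆ S: {truck_at(t1,whs2)} ⊆ S  — applicable
  S \ del = {pkg_at(p2,portB), pkg_at(p4,hub)}
  ∪ add   = {pkg_at(p2,portB), pkg_at(p4,hub), truck_at(t1,portB)}

== RESULT ==
["pkg_at(p2,portB)", "pkg_at(p4,hub)", "truck_at(t1,portB)"]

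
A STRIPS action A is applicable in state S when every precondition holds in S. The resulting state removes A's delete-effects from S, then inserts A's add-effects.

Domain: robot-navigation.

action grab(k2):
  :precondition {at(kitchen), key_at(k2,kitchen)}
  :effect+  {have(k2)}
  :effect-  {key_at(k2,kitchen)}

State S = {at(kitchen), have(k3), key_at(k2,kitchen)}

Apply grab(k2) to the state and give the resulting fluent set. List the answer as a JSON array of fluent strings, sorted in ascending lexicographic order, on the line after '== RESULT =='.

Compute (S \ del) ∪ add:
  pre ⊆ S: {at(kitchen), key_at(k2,kitchen)} ⊆ S  — applicable
  S \ del = {at(kitchen), have(k3)}
  ∪ add   = {at(kitchen), have(k2), have(k3)}

== RESULT ==
["at(kitchen)", "have(k2)", "have(k3)"]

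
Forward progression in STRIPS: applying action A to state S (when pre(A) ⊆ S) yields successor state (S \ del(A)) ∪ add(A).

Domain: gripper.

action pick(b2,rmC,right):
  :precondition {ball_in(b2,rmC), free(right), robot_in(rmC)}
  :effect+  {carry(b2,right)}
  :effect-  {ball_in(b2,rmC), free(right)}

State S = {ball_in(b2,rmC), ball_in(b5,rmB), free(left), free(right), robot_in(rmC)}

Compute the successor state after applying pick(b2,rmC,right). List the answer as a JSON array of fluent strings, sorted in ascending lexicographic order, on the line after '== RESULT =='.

Compute (S \ del) ∪ add:
  pre ⊆ S: {ball_in(b2,rmC), free(right), robot_in(rmC)} ⊆ S  — applicable
  S \ del = {ball_in(b5,rmB), free(left), robot_in(rmC)}
  ∪ add   = {ball_in(b5,rmB), carry(b2,right), free(left), robot_in(rmC)}

== RESULT ==
["ball_in(b5,rmB)", "carry(b2,right)", "free(left)", "robot_in(rmC)"]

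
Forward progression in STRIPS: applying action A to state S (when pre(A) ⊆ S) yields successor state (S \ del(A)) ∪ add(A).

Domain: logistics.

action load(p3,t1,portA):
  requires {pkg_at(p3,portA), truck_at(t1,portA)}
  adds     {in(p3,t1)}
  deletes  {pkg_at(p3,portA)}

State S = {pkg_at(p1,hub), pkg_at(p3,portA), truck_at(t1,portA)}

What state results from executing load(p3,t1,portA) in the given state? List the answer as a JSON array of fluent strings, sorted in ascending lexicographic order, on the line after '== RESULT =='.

Compute (S \ del) ∪ add:
  pre ⊆ S: {pkg_at(p3,portA), truck_at(t1,portA)} ⊆ S  — applicable
  S \ del = {pkg_at(p1,hub), truck_at(t1,portA)}
  ∪ add   = {in(p3,t1), pkg_at(p1,hub), truck_at(t1,portA)}

== RESULT ==
["in(p3,t1)", "pkg_at(p1,hub)", "truck_at(t1,portA)"]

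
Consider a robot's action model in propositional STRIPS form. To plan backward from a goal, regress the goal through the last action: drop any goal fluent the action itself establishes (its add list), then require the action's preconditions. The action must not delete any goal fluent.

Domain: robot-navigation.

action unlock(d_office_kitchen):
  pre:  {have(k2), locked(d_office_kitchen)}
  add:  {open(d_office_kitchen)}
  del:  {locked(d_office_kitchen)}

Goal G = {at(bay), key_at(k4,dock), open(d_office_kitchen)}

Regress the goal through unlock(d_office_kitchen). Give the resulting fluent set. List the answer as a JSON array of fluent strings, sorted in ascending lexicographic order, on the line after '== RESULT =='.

Compute (G \ add) ∪ pre:
  G ∩ del = {}  (empty — regression defined)
  G \ add = {at(bay), key_at(k4,dock), open(d_office_kitchen)} \ {open(d_office_kitchen)} = {at(bay), key_at(k4,dock)}
  ∪ pre   = {at(bay), key_at(k4,dock)} ∪ {have(k2), locked(d_office_kitchen)}
          = {at(bay), have(k2), key_at(k4,dock), locked(d_office_kitchen)}

== RESULT ==
["at(bay)", "have(k2)", "key_at(k4,dock)", "locked(d_office_kitchen)"]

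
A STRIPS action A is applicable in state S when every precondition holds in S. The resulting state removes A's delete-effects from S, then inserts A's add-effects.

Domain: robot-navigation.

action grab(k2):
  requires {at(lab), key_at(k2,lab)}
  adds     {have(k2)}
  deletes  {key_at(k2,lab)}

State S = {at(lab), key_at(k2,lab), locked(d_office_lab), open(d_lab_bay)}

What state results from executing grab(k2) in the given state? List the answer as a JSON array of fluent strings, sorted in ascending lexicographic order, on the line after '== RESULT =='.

Progress:
  pre ⊆ S: {at(lab), key_at(k2,lab)} ⊆ S  — applicable
  S \ del = {at(lab), locked(d_office_lab), open(d_lab_bay)}
  ∪ add   = {at(lab), have(k2), locked(d_office_lab), open(d_lab_bay)}

== RESULT ==
["at(lab)", "have(k2)", "locked(d_office_lab)", "open(d_lab_bay)"]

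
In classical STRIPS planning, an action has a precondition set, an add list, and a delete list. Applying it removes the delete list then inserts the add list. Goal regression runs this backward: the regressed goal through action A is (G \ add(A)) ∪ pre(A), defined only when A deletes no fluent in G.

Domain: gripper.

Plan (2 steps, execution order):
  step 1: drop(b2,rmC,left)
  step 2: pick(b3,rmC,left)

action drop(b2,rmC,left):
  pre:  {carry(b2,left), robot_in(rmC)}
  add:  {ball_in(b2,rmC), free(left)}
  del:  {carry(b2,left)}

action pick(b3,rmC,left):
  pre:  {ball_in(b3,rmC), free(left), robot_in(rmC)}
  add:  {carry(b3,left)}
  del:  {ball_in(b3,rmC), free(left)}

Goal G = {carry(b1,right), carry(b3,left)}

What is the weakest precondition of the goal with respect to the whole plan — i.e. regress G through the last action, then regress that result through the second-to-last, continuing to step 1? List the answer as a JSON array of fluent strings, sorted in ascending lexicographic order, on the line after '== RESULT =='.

Regress step by step:
  through step 2 (pick(b3,rmC,left)): drop {carry(b3,left)}, keep {carry(b1,right)}, require {ball_in(b3,rmC), free(left), robot_in(rmC)}
    → {ball_in(b3,rmC), carry(b1,right), free(left), robot_in(rmC)}
  through step 1 (drop(b2,rmC,left)): drop {free(left)}, keep {ball_in(b3,rmC), carry(b1,right), robot_in(rmC)}, require {carry(b2,left), robot_in(rmC)}
    → {ball_in(b3,rmC), carry(b1,right), carry(b2,left), robot_in(rmC)}

== RESULT ==
["ball_in(b3,rmC)", "carry(b1,right)", "carry(b2,left)", "robot_in(rmC)"]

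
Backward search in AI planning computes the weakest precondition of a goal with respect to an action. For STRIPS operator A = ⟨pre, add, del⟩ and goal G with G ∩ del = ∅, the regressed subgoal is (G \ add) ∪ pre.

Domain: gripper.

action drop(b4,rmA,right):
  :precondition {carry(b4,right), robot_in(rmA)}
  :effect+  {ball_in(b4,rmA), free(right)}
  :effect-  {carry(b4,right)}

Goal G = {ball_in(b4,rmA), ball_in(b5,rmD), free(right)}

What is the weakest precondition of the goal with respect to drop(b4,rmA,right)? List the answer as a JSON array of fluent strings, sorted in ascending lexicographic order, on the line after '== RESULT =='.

Compute (G \ add) ∪ pre:
  G ∩ del = {}  (empty — regression defined)
  G \ add = {ball_in(b4,rmA), ball_in(b5,rmD), free(right)} \ {ball_in(b4,rmA), free(right)} = {ball_in(b5,rmD)}
  ∪ pre   = {ball_in(b5,rmD)} ∪ {carry(b4,right), robot_in(rmA)}
          = {ball_in(b5,rmD), carry(b4,right), robot_in(rmA)}

== RESULT ==
["ball_in(b5,rmD)", "carry(b4,right)", "robot_in(rmA)"]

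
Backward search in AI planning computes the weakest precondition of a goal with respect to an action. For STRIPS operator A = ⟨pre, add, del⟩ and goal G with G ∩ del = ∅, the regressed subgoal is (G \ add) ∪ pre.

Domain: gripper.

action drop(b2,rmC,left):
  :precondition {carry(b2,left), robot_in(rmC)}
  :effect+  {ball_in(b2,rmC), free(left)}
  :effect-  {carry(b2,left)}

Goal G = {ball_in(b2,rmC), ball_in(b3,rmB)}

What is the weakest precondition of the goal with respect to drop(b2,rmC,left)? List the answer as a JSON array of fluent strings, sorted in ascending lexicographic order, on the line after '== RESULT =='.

Regress:
  G ∩ del = {}  (empty — regression defined)
  G \ add = {ball_in(b2,rmC), ball_in(b3,rmB)} \ {ball_in(b2,rmC), free(left)} = {ball_in(b3,rmB)}
  ∪ pre   = {ball_in(b3,rmB)} ∪ {carry(b2,left), robot_in(rmC)}
          = {ball_in(b3,rmB), carry(b2,left), robot_in(rmC)}

== RESULT ==
["ball_in(b3,rmB)", "carry(b2,left)", "robot_in(rmC)"]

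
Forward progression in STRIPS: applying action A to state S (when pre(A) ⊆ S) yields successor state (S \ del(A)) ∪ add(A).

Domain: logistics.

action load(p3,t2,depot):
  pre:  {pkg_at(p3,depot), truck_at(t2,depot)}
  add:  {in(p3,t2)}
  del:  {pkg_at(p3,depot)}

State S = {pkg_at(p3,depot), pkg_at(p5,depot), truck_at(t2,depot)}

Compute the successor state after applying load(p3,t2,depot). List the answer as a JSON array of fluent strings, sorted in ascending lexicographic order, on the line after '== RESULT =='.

Progress:
  pre ⊆ S: {pkg_at(p3,depot), truck_at(t2,depot)} ⊆ S  — applicable
  S \ del = {pkg_at(p5,depot), truck_at(t2,depot)}
  ∪ add   = {in(p3,t2), pkg_at(p5,depot), truck_at(t2,depot)}

== RESULT ==
["in(p3,t2)", "pkg_at(p5,depot)", "truck_at(t2,depot)"]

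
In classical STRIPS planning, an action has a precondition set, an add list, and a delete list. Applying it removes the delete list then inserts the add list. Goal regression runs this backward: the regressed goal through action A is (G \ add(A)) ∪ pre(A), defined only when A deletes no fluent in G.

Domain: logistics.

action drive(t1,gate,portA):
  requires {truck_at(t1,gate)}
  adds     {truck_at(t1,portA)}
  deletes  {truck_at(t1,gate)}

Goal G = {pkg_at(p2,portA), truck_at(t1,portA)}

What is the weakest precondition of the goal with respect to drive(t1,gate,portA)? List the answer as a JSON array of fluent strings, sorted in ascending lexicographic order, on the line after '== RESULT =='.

Compute (G \ add) ∪ pre:
  G ∩ del = {}  (empty — regression defined)
  G \ add = {pkg_at(p2,portA), truck_at(t1,portA)} \ {truck_at(t1,portA)} = {pkg_at(p2,portA)}
  ∪ pre   = {pkg_at(p2,portA)} ∪ {truck_at(t1,gate)}
          = {pkg_at(p2,portA), truck_at(t1,gate)}

== RESULT ==
["pkg_at(p2,portA)", "truck_at(t1,gate)"]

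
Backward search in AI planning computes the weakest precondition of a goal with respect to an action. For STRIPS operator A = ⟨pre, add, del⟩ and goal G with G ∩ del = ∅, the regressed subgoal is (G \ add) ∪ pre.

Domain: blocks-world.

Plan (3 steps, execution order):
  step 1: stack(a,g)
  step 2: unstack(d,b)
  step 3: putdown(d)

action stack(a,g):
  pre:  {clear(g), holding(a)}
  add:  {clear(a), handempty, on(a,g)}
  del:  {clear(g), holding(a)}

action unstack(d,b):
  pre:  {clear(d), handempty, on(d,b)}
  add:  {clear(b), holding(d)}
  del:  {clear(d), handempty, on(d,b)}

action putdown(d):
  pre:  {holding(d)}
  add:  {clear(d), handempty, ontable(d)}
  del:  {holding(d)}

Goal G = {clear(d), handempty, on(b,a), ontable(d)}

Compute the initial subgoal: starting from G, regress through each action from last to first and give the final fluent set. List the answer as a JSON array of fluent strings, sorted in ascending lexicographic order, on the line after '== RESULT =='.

Regress step by step:
  through step 3 (putdown(d)): drop {clear(d), handempty, ontable(d)}, keep {on(b,a)}, require {holding(d)}
    → {holding(d), on(b,a)}
  through step 2 (unstack(d,b)): drop {holding(d)}, keep {on(b,a)}, require {clear(d), handempty, on(d,b)}
    → {clear(d), handempty, on(b,a), on(d,b)}
  through step 1 (stack(a,g)): drop {handempty}, keep {clear(d), on(b,a), on(d,b)}, require {clear(g), holding(a)}
    → {clear(d), clear(g), holding(a), on(b,a), on(d,b)}

== RESULT ==
["clear(d)", "clear(g)", "holding(a)", "on(b,a)", "on(d,b)"]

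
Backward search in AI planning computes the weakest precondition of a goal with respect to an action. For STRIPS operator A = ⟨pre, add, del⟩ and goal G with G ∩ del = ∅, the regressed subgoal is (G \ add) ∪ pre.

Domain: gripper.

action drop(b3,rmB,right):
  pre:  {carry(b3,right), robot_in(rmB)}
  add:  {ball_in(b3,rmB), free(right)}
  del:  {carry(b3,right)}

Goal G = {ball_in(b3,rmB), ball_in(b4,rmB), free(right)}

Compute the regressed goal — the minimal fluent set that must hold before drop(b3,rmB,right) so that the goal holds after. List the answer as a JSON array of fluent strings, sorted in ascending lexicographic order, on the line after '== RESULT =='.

Regress:
  G ∩ del = {}  (empty — regression defined)
  G \ add = {ball_in(b3,rmB), ball_in(b4,rmB), free(right)} \ {ball_in(b3,rmB), free(right)} = {ball_in(b4,rmB)}
  ∪ pre   = {ball_in(b4,rmB)} ∪ {carry(b3,right), robot_in(rmB)}
          = {ball_in(b4,rmB), carry(b3,right), robot_in(rmB)}

== RESULT ==
["ball_in(b4,rmB)", "carry(b3,right)", "robot_in(rmB)"]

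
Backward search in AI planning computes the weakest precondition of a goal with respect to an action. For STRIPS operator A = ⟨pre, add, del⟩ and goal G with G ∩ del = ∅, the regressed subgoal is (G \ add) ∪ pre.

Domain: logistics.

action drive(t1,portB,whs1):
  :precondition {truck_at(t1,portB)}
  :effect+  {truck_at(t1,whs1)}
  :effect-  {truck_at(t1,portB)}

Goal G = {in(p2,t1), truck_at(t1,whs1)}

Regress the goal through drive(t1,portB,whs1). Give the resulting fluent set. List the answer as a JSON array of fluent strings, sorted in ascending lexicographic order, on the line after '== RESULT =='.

Regress:
  G ∩ del = {}  (empty — regression defined)
  G \ add = {in(p2,t1), truck_at(t1,whs1)} \ {truck_at(t1,whs1)} = {in(p2,t1)}
  ∪ pre   = {in(p2,t1)} ∪ {truck_at(t1,portB)}
          = {in(p2,t1), truck_at(t1,portB)}

== RESULT ==
["in(p2,t1)", "truck_at(t1,portB)"]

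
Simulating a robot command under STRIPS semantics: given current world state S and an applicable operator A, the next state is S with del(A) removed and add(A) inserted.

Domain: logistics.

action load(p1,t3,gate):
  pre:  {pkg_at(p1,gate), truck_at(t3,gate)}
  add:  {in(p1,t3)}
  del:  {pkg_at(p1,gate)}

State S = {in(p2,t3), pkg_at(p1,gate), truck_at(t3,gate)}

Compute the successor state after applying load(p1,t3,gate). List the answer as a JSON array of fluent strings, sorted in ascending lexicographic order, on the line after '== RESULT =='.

Compute (S \ del) ∪ add:
  pre ⊆ S: {pkg_at(p1,gate), truck_at(t3,gate)} ⊆ S  — applicable
  S \ del = {in(p2,t3), truck_at(t3,gate)}
  ∪ add   = {in(p1,t3), in(p2,t3), truck_at(t3,gate)}

== RESULT ==
["in(p1,t3)", "in(p2,t3)", "truck_at(t3,gate)"]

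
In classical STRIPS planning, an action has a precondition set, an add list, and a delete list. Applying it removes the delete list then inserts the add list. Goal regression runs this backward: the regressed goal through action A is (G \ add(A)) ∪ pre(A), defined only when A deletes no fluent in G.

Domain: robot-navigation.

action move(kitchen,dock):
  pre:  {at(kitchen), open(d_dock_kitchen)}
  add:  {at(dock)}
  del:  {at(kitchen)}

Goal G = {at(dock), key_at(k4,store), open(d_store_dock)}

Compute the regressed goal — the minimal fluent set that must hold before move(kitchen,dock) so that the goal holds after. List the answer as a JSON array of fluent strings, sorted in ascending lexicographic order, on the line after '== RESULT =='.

Compute (G \ add) ∪ pre:
  G ∩ del = {}  (empty — regression defined)
  G \ add = {at(dock), key_at(k4,store), open(d_store_dock)} \ {at(dock)} = {key_at(k4,store), open(d_store_dock)}
  ∪ pre   = {key_at(k4,store), open(d_store_dock)} ∪ {at(kitchen), open(d_dock_kitchen)}
          = {at(kitchen), key_at(k4,store), open(d_dock_kitchen), open(d_store_dock)}

== RESULT ==
["at(kitchen)", "key_at(k4,store)", "open(d_dock_kitchen)", "open(d_store_dock)"]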